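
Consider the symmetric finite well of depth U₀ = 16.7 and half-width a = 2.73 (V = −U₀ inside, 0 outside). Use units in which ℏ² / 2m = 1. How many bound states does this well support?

The dimensionless depth is z₀ = a√(2mU₀)/ℏ = 2.73 × √(16.70) = 11.16.
The even/odd transcendental equations gain one root per π/2 in z₀, giving N = 1 + ⌊2z₀/π⌋ = 1 + ⌊7.102⌋ = 8.

N = 8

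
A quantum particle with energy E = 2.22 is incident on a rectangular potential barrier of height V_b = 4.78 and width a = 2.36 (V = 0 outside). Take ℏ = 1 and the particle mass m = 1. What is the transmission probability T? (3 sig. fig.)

E < V_b: inside the barrier ψ ∝ e^{±κx} with κ = √(2m(V_b − E))/ℏ = 2.263.
κa = 5.340, sinh(κa) = 104.3.
Matching ψ, ψ′ at both faces gives T = [1 + V_b² sinh²(κa) / (4E(V_b − E))]⁻¹ = 1/10930 = 0.0000915.

T = 0.0000915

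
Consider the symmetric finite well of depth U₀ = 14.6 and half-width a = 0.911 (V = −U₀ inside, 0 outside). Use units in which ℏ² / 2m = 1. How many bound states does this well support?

The dimensionless depth is z₀ = a√(2mU₀)/ℏ = 0.911 × √(14.60) = 3.481.
A new bound state (alternating even/odd) appears each time z₀ passes a multiple of π/2, so N = ⌊2z₀/π⌋ + 1 = ⌊2.216⌋ + 1 = 3.

N = 3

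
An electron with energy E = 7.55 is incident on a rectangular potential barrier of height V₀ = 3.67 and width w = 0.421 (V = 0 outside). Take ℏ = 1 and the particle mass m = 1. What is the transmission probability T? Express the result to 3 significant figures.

T = 0.911

E > V₀: inside the barrier k₂ = √(2m(E − V₀))/ℏ = 2.786, k₂w = 1.173.
Matching at both interfaces gives T⁻¹ = 1 + V₀² sin²(k₂w) / [4E(E − V₀)] = 1.098, hence T = 0.911.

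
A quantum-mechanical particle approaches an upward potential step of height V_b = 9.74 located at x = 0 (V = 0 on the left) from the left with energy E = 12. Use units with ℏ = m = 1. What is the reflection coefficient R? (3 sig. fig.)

R = 0.156

The wavenumbers are k₁ = √(2mE)/ℏ = 4.899 on the left and k₂ = √(2m(E − V_b))/ℏ = 2.126 on the right.
Matching ψ and ψ′ at x = 0 gives r = (k₁ − k₂)/(k₁ + k₂), so R = r² = 0.1558 and T = 1 − R = 0.8442.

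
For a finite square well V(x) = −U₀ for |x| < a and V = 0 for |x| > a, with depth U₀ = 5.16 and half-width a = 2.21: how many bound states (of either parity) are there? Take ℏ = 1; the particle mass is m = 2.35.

The dimensionless depth is z₀ = a√(2mU₀)/ℏ = 2.21 × √(24.25) = 10.88.
A new bound state (alternating even/odd) appears each time z₀ passes a multiple of π/2, so N = ⌊2z₀/π⌋ + 1 = ⌊6.929⌋ + 1 = 7.

N = 7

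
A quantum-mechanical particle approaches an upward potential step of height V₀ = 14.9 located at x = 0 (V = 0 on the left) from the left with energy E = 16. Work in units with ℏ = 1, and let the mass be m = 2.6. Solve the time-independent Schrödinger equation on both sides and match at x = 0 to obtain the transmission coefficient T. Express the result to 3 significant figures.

The wavenumbers are k₁ = √(2mE)/ℏ = 9.121 on the left and k₂ = √(2m(E − V₀))/ℏ = 2.392 on the right.
Continuity of ψ and ψ′ at the step yields the reflection amplitude r = (k₁ − k₂)/(k₁ + k₂) = 0.5845; thus R = |r|² = 0.3417, T = 0.6583.

T = 0.658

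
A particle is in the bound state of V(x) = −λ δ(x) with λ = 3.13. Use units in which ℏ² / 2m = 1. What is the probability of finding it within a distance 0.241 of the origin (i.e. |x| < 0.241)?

P = 0.530

The normalised bound state is ψ = √κ e^{−κ|x|} with κ = mλ/ℏ² = 1.565.
P(|x| < d) = ∫_{−d}^{d} κ e^{−2κ|x|} dx = 1 − e^{−2κd} = 1 − e^{−0.7543} = 0.5297.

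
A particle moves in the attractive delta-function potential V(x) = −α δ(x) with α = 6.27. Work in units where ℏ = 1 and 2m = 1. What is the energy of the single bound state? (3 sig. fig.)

For x ≠ 0 the bound state is ψ ∝ e^{−κ|x|}; integrating the TISE across the delta gives the cusp condition 2κ = 2mα/ℏ², so κ = 3.135.
Then E = −ℏ²κ²/(2m) = −mα²/(2ℏ²) = -9.828.

E = -9.83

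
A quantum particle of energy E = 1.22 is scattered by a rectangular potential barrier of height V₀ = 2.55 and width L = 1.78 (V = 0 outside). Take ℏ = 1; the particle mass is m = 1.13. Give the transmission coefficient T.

E < V₀: inside the barrier ψ ∝ e^{±κx} with κ = √(2m(V₀ − E))/ℏ = 1.734.
κL = 3.086, sinh(κL) = 10.92.
The exact tunnelling result is T⁻¹ = 1 + V₀² sinh²(κL) / [4E(V₀ − E)] = 120.5, so T = 0.00830.

T = 0.00830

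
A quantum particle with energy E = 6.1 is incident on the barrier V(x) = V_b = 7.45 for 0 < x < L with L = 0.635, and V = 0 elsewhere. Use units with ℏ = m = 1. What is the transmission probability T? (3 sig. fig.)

Since E < V_b the interior solution is evanescent with decay constant κ = √(2m(V_b − E))/ℏ = 1.643.
κL = 1.043, sinh(κL) = 1.243.
The exact tunnelling result is T⁻¹ = 1 + V_b² sinh²(κL) / [4E(V_b − E)] = 3.605, so T = 0.277.

T = 0.277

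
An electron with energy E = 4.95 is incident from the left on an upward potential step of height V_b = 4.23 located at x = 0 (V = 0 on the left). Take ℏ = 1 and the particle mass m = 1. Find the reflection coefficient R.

R = 0.201

The wavenumbers are k₁ = √(2mE)/ℏ = 3.146 on the left and k₂ = √(2m(E − V_b))/ℏ = 1.200 on the right.
Matching ψ and ψ′ at x = 0 gives r = (k₁ − k₂)/(k₁ + k₂), so R = r² = 0.2005 and T = 1 − R = 0.7995.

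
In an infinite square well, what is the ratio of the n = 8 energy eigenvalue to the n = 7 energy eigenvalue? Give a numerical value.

1.30612

Since E_n ∝ n², the ratio is (8/7)² = 1.30612.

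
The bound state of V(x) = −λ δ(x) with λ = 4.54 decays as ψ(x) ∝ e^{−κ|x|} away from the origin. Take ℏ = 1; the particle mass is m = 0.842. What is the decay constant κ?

Integrating the TISE across x = 0 gives the cusp condition ψ'(0⁺) − ψ'(0⁻) = −(2mλ/ℏ²)ψ(0).
With ψ ∝ e^{−κ|x|} this yields −2κ = −2mλ/ℏ², so κ = mλ/ℏ² = 3.823.

κ = 3.82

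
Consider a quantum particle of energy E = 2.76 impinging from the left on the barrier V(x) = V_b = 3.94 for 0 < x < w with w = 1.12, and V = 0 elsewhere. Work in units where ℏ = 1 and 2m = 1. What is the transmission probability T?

E < V_b: inside the barrier ψ ∝ e^{±κx} with κ = √(2m(V_b − E))/ℏ = 1.086.
κw = 1.217, sinh(κw) = 1.540.
Matching ψ, ψ′ at both faces gives T = [1 + V_b² sinh²(κw) / (4E(V_b − E))]⁻¹ = 1/3.825 = 0.261.

T = 0.261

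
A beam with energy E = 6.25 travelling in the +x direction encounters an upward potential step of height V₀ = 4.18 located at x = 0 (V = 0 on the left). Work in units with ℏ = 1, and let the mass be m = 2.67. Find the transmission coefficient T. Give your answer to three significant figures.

T = 0.927

On each side the TISE gives plane waves with k = √(2m(E − V))/ℏ: k₁ = √(2·2.67·6.25) = 5.777, k₂ = √(2·2.67·2.07) = 3.325.
Continuity of ψ and ψ′ at the step yields the reflection amplitude r = (k₁ − k₂)/(k₁ + k₂) = 0.2694; thus R = |r|² = 0.07260, T = 0.9274.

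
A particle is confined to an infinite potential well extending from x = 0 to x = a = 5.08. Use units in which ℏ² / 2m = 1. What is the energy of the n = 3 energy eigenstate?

The infinite-well eigenfunctions ψ_n = √(2/a) sin(nπx/a) vanish at both walls, giving E_n = n²π²ℏ²/(2ma²).
E_3 = 3² × π² / (2 × 0.5 × 5.08²) = 3.442.

E = 3.44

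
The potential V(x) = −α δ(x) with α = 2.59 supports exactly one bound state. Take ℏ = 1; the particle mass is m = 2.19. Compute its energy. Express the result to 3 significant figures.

E = -7.35

For x ≠ 0 the bound state is ψ ∝ e^{−κ|x|}; integrating the TISE across the delta gives the cusp condition 2κ = 2mα/ℏ², so κ = 5.672.
Then E = −ℏ²κ²/(2m) = −mα²/(2ℏ²) = -7.345.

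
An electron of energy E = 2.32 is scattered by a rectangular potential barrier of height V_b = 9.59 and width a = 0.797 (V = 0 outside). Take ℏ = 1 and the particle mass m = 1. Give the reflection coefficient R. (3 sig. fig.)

Since E < V_b the interior solution is evanescent with decay constant κ = √(2m(V_b − E))/ℏ = 3.813.
κa = 3.039, sinh(κa) = 10.42.
The exact tunnelling result is T⁻¹ = 1 + V_b² sinh²(κa) / [4E(V_b − E)] = 149.0, so T = 0.00671.
R = 1 − T = 0.993.

R = 0.993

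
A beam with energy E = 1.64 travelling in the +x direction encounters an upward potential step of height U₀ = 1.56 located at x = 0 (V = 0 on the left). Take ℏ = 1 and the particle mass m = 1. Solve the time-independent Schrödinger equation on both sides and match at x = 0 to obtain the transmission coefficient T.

T = 0.593

The wavenumbers are k₁ = √(2mE)/ℏ = 1.811 on the left and k₂ = √(2m(E − U₀))/ℏ = 0.4000 on the right.
Continuity of ψ and ψ′ at the step yields the reflection amplitude r = (k₁ − k₂)/(k₁ + k₂) = 0.6382; thus R = |r|² = 0.4073, T = 0.5927.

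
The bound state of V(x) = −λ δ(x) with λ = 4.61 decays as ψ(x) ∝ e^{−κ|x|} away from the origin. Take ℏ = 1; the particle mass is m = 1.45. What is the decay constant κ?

Integrate −(ℏ²/2m)ψ'' − λδ(x)ψ = Eψ from −ε to +ε: the ψ'' term gives ψ'(0⁺) − ψ'(0⁻) and the δ term gives −(2mλ/ℏ²)ψ(0).
With ψ ∝ e^{−κ|x|} this yields −2κ = −2mλ/ℏ², so κ = mλ/ℏ² = 6.685.

κ = 6.68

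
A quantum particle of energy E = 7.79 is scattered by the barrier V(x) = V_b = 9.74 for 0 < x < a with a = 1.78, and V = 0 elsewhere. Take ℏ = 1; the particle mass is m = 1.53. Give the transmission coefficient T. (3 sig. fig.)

T = 0.000428

E < V_b: inside the barrier ψ ∝ e^{±κx} with κ = √(2m(V_b − E))/ℏ = 2.443.
κa = 4.348, sinh(κa) = 38.66.
Matching ψ, ψ′ at both faces gives T = [1 + V_b² sinh²(κa) / (4E(V_b − E))]⁻¹ = 1/2334 = 0.000428.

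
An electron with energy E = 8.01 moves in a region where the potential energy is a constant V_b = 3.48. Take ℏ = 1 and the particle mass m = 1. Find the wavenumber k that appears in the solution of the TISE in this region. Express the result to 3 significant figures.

With E > V_b the solution is oscillatory, ψ ∝ e^{±ikx} with k = √(2m(E − V_b))/ℏ.
k = √(2 × 1 × 4.53) = 3.010.

k = 3.01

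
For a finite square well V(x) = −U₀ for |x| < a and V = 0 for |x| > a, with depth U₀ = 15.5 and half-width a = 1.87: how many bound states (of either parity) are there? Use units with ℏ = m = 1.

The dimensionless depth is z₀ = a√(2mU₀)/ℏ = 1.87 × √(31.00) = 10.41.
The even/odd transcendental equations gain one root per π/2 in z₀, giving N = 1 + ⌊2z₀/π⌋ = 1 + ⌊6.628⌋ = 7.

N = 7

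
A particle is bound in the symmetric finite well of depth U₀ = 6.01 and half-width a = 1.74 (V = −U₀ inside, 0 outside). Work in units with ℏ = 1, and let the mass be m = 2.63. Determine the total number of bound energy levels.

N = 7

Define the well-strength parameter z₀ = (a/ℏ)√(2mU₀) = 1.74 × √(2·2.63·6.01) = 9.783.
The even/odd transcendental equations gain one root per π/2 in z₀, giving N = 1 + ⌊2z₀/π⌋ = 1 + ⌊6.228⌋ = 7.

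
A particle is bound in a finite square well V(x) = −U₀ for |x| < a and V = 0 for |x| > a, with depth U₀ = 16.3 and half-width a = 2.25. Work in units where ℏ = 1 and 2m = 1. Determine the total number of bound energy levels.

Define the well-strength parameter z₀ = (a/ℏ)√(2mU₀) = 2.25 × √(2·0.5·16.3) = 9.084.
A new bound state (alternating even/odd) appears each time z₀ passes a multiple of π/2, so N = ⌊2z₀/π⌋ + 1 = ⌊5.783⌋ + 1 = 6.

N = 6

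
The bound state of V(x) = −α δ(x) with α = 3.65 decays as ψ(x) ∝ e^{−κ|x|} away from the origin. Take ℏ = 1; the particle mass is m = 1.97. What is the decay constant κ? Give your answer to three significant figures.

κ = 7.19

Integrate −(ℏ²/2m)ψ'' − αδ(x)ψ = Eψ from −ε to +ε: the ψ'' term gives ψ'(0⁺) − ψ'(0⁻) and the δ term gives −(2mα/ℏ²)ψ(0).
With ψ ∝ e^{−κ|x|} this yields −2κ = −2mα/ℏ², so κ = mα/ℏ² = 7.191.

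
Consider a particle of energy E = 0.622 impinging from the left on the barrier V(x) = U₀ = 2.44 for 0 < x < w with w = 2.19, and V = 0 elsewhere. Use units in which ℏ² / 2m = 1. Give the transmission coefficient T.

Since E < U₀ the interior solution is evanescent with decay constant κ = √(2m(U₀ − E))/ℏ = 1.348.
κw = 2.953, sinh(κw) = 9.554.
The exact tunnelling result is T⁻¹ = 1 + U₀² sinh²(κw) / [4E(U₀ − E)] = 121.1, so T = 0.00825.

T = 0.00825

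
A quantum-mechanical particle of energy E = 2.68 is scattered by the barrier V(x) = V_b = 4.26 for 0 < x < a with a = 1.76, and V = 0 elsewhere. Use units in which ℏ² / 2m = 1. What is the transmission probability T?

T = 0.0438

E < V_b: inside the barrier ψ ∝ e^{±κx} with κ = √(2m(V_b − E))/ℏ = 1.257.
κa = 2.212, sinh(κa) = 4.514.
Matching ψ, ψ′ at both faces gives T = [1 + V_b² sinh²(κa) / (4E(V_b − E))]⁻¹ = 1/22.83 = 0.0438.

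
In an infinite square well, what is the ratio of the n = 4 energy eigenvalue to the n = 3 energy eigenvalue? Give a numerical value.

Since E_n ∝ n², the ratio is (4/3)² = 1.77778.

1.77778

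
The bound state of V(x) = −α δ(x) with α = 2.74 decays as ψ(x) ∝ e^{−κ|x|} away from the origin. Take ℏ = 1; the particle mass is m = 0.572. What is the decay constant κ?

κ = 1.57

Integrating the TISE across x = 0 gives the cusp condition ψ'(0⁺) − ψ'(0⁻) = −(2mα/ℏ²)ψ(0).
With ψ ∝ e^{−κ|x|} this yields −2κ = −2mα/ℏ², so κ = mα/ℏ² = 1.567.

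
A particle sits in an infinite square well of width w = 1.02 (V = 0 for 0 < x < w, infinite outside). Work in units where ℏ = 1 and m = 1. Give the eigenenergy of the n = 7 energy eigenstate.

E = 232

Requiring ψ(0) = ψ(w) = 0 quantises k = nπ/w, hence E_n = ℏ²k²/2m = n²π²ℏ²/(2mw²).
E_7 = 7² × π² / (2 × 1 × 1.02²) = 232.4.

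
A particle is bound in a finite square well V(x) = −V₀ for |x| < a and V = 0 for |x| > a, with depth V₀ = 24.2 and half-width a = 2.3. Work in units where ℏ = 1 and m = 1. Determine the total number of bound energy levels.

Define the well-strength parameter z₀ = (a/ℏ)√(2mV₀) = 2.3 × √(2·1·24.2) = 16.00.
The even/odd transcendental equations gain one root per π/2 in z₀, giving N = 1 + ⌊2z₀/π⌋ = 1 + ⌊10.19⌋ = 11.

N = 11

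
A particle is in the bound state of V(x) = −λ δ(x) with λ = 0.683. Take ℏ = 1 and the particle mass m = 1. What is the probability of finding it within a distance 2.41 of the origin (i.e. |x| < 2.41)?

P = 0.963

The normalised bound state is ψ = √κ e^{−κ|x|} with κ = mλ/ℏ² = 0.6830.
P(|x| < d) = ∫_{−d}^{d} κ e^{−2κ|x|} dx = 1 − e^{−2κd} = 1 − e^{−3.292} = 0.9628.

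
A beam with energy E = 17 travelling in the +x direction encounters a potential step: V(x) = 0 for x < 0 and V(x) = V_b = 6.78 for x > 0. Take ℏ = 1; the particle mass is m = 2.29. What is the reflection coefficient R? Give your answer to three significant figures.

On each side the TISE gives plane waves with k = √(2m(E − V))/ℏ: k₁ = √(2·2.29·17) = 8.824, k₂ = √(2·2.29·10.22) = 6.842.
Continuity of ψ and ψ′ at the step yields the reflection amplitude r = (k₁ − k₂)/(k₁ + k₂) = 0.1265; thus R = |r|² = 0.01601, T = 0.9840.

R = 0.0160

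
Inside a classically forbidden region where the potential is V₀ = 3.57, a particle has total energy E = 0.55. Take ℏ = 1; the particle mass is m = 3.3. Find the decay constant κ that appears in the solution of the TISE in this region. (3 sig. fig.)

Since E < V₀ the TISE in this region is ψ'' = κ²ψ with κ = √(2m(V₀ − E))/ℏ.
κ = √(2 × 3.3 × 3.02) = 4.465.

κ = 4.46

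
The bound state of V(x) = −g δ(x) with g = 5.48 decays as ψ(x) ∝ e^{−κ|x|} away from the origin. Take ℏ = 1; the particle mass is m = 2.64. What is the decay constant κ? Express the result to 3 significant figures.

Integrating the TISE across x = 0 gives the cusp condition ψ'(0⁺) − ψ'(0⁻) = −(2mg/ℏ²)ψ(0).
With ψ ∝ e^{−κ|x|} this yields −2κ = −2mg/ℏ², so κ = mg/ℏ² = 14.47.

κ = 14.5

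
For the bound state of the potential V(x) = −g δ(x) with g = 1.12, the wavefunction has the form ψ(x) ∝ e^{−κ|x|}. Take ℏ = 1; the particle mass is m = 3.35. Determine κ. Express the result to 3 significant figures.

Integrate −(ℏ²/2m)ψ'' − gδ(x)ψ = Eψ from −ε to +ε: the ψ'' term gives ψ'(0⁺) − ψ'(0⁻) and the δ term gives −(2mg/ℏ²)ψ(0).
With ψ ∝ e^{−κ|x|} this yields −2κ = −2mg/ℏ², so κ = mg/ℏ² = 3.752.

κ = 3.75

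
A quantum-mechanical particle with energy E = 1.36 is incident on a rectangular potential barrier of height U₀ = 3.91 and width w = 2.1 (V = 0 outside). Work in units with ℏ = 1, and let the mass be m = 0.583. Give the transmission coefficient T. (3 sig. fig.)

Since E < U₀ the interior solution is evanescent with decay constant κ = √(2m(U₀ − E))/ℏ = 1.724.
κw = 3.621, sinh(κw) = 18.68.
Matching ψ, ψ′ at both faces gives T = [1 + U₀² sinh²(κw) / (4E(U₀ − E))]⁻¹ = 1/385.4 = 0.00259.

T = 0.00259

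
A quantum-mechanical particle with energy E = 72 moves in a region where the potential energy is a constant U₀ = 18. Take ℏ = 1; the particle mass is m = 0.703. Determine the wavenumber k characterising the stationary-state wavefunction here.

k = 8.71

With E > U₀ the solution is oscillatory, ψ ∝ e^{±ikx} with k = √(2m(E − U₀))/ℏ.
k = √(2 × 0.703 × 54) = 8.713.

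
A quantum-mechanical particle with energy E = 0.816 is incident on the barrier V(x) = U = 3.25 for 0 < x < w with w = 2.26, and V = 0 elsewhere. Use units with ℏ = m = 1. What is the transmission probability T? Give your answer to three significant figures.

Since E < U the interior solution is evanescent with decay constant κ = √(2m(U − E))/ℏ = 2.206.
κw = 4.986, sinh(κw) = 73.20.
Matching ψ, ψ′ at both faces gives T = [1 + U² sinh²(κw) / (4E(U − E))]⁻¹ = 1/7125 = 0.000140.

T = 0.000140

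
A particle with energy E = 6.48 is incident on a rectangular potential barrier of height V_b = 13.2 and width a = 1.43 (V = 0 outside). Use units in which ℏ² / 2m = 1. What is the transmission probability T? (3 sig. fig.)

E < V_b: inside the barrier ψ ∝ e^{±κx} with κ = √(2m(V_b − E))/ℏ = 2.592.
κa = 3.707, sinh(κa) = 20.35.
Matching ψ, ψ′ at both faces gives T = [1 + V_b² sinh²(κa) / (4E(V_b − E))]⁻¹ = 1/415.4 = 0.00241.

T = 0.00241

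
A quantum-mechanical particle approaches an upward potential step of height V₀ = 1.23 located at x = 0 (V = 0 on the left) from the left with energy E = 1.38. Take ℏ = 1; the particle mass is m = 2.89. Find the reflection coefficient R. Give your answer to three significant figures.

On each side the TISE gives plane waves with k = √(2m(E − V))/ℏ: k₁ = √(2·2.89·1.38) = 2.824, k₂ = √(2·2.89·0.15) = 0.9311.
Matching ψ and ψ′ at x = 0 gives r = (k₁ − k₂)/(k₁ + k₂), so R = r² = 0.2541 and T = 1 − R = 0.7459.

R = 0.254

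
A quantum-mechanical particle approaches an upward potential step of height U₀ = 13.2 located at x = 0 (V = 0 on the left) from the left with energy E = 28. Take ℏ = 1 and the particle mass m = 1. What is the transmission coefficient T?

The wavenumbers are k₁ = √(2mE)/ℏ = 7.483 on the left and k₂ = √(2m(E − U₀))/ℏ = 5.441 on the right.
Continuity of ψ and ψ′ at the step yields the reflection amplitude r = (k₁ − k₂)/(k₁ + k₂) = 0.1581; thus R = |r|² = 0.02498, T = 0.9750.

T = 0.975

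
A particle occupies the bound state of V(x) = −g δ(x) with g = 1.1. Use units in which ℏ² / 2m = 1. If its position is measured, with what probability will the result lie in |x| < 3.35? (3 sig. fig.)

P = 0.975

The normalised bound state is ψ = √κ e^{−κ|x|} with κ = mg/ℏ² = 0.5500.
P(|x| < d) = ∫_{−d}^{d} κ e^{−2κ|x|} dx = 1 − e^{−2κd} = 1 − e^{−3.685} = 0.9749.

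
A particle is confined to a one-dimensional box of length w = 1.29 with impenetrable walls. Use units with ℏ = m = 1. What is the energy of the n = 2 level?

The infinite-well eigenfunctions ψ_n = √(2/w) sin(nπx/w) vanish at both walls, giving E_n = n²π²ℏ²/(2mw²).
E_2 = 2² × π² / (2 × 1 × 1.29²) = 11.86.

E = 11.9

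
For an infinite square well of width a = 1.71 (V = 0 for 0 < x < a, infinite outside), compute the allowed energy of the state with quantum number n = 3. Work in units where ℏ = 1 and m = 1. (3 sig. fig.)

E = 15.2

Requiring ψ(0) = ψ(a) = 0 quantises k = nπ/a, hence E_n = ℏ²k²/2m = n²π²ℏ²/(2ma²).
E_3 = 3² × π² / (2 × 1 × 1.71²) = 15.19.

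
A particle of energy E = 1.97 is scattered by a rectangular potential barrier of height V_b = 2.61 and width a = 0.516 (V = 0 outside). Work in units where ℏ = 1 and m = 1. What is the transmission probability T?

Since E < V_b the interior solution is evanescent with decay constant κ = √(2m(V_b − E))/ℏ = 1.131.
κa = 0.5838, sinh(κa) = 0.6175.
Matching ψ, ψ′ at both faces gives T = [1 + V_b² sinh²(κa) / (4E(V_b − E))]⁻¹ = 1/1.515 = 0.660.

T = 0.660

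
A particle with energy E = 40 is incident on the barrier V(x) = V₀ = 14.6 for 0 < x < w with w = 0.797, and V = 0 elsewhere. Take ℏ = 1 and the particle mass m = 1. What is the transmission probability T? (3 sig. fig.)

T = 0.983

Above the barrier the interior wavenumber is k₂ = √(2m(E − V₀))/ℏ = 7.127, giving phase k₂w = 5.681.
T = [1 + V₀² sin²(k₂w) / (4E(E − V₀))]⁻¹ = 1/1.017 = 0.983.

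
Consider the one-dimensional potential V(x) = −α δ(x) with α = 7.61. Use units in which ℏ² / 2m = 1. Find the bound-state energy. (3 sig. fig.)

The bound state is ψ(x) = √κ e^{−κ|x|}. The derivative jump ψ'(0⁺) − ψ'(0⁻) = −(2mα/ℏ²)ψ(0) fixes κ = mα/ℏ² = 3.805.
Then E = −ℏ²κ²/(2m) = −mα²/(2ℏ²) = -14.48.

E = -14.5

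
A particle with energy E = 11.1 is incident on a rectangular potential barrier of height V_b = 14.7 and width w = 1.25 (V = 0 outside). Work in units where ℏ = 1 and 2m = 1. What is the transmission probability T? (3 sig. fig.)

E < V_b: inside the barrier ψ ∝ e^{±κx} with κ = √(2m(V_b − E))/ℏ = 1.897.
κw = 2.372, sinh(κw) = 5.311.
Matching ψ, ψ′ at both faces gives T = [1 + V_b² sinh²(κw) / (4E(V_b − E))]⁻¹ = 1/39.14 = 0.0256.

T = 0.0256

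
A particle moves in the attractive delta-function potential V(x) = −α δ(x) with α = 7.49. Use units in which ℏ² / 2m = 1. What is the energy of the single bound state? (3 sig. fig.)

E = -14.0

The bound state is ψ(x) = √κ e^{−κ|x|}. The derivative jump ψ'(0⁺) − ψ'(0⁻) = −(2mα/ℏ²)ψ(0) fixes κ = mα/ℏ² = 3.745.
Then E = −ℏ²κ²/(2m) = −mα²/(2ℏ²) = -14.03.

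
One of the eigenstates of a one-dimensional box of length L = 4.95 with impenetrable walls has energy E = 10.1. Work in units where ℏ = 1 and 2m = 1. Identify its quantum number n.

n = 5

From E_n = n²π²ℏ²/(2mL²) invert to n = √(2mL²E)/(πℏ).
n = (4.95/π) × √(2 × 0.5 × 10.1) = 5.007 → n = 5.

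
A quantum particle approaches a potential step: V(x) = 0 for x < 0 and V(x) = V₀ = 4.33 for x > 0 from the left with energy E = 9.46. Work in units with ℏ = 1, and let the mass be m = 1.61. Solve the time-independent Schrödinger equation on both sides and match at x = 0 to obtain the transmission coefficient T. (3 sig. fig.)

T = 0.977

On each side the TISE gives plane waves with k = √(2m(E − V))/ℏ: k₁ = √(2·1.61·9.46) = 5.519, k₂ = √(2·1.61·5.13) = 4.064.
Continuity of ψ and ψ′ at the step yields the reflection amplitude r = (k₁ − k₂)/(k₁ + k₂) = 0.1518; thus R = |r|² = 0.02305, T = 0.9770.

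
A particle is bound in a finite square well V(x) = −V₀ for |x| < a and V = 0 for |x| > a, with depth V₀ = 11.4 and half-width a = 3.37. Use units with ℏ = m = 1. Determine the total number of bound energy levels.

N = 11

Define the well-strength parameter z₀ = (a/ℏ)√(2mV₀) = 3.37 × √(2·1·11.4) = 16.09.
A new bound state (alternating even/odd) appears each time z₀ passes a multiple of π/2, so N = ⌊2z₀/π⌋ + 1 = ⌊10.24⌋ + 1 = 11.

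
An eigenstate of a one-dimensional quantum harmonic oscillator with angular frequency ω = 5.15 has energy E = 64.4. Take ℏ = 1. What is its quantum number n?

n = 12

Invert E_n = (n + ½)ℏω: n = E/ℏω − ½ = 12.005, so n = 12.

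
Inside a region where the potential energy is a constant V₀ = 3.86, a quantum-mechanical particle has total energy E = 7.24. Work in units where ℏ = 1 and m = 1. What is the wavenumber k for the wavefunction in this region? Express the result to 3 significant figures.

k = 2.60

With E > V₀ the solution is oscillatory, ψ ∝ e^{±ikx} with k = √(2m(E − V₀))/ℏ.
k = √(2 × 1 × 3.38) = 2.600.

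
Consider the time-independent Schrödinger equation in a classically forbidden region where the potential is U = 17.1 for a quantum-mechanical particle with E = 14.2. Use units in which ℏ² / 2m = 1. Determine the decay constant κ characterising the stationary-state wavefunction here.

κ = 1.70

Since E < U the TISE in this region is ψ'' = κ²ψ with κ = √(2m(U − E))/ℏ.
κ = √(2 × 0.5 × 2.9) = 1.703.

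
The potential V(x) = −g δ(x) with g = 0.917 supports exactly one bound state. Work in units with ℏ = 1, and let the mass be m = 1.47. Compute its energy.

E = -0.618

The bound state is ψ(x) = √κ e^{−κ|x|}. The derivative jump ψ'(0⁺) − ψ'(0⁻) = −(2mg/ℏ²)ψ(0) fixes κ = mg/ℏ² = 1.348.
Then E = −ℏ²κ²/(2m) = −mg²/(2ℏ²) = -0.6181.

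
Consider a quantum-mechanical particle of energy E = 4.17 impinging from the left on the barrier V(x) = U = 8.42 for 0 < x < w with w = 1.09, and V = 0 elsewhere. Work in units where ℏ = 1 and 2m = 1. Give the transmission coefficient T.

E < U: inside the barrier ψ ∝ e^{±κx} with κ = √(2m(U − E))/ℏ = 2.062.
κw = 2.247, sinh(κw) = 4.677.
Matching ψ, ψ′ at both faces gives T = [1 + U² sinh²(κw) / (4E(U − E))]⁻¹ = 1/22.88 = 0.0437.

T = 0.0437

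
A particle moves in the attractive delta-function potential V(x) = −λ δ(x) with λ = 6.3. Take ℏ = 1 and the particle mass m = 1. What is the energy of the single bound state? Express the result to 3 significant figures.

The bound state is ψ(x) = √κ e^{−κ|x|}. The derivative jump ψ'(0⁺) − ψ'(0⁻) = −(2mλ/ℏ²)ψ(0) fixes κ = mλ/ℏ² = 6.300.
Then E = −ℏ²κ²/(2m) = −mλ²/(2ℏ²) = -19.85.

E = -19.8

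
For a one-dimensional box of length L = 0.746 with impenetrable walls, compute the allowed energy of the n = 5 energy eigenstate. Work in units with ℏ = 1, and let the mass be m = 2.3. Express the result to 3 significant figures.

The infinite-well eigenfunctions ψ_n = √(2/L) sin(nπx/L) vanish at both walls, giving E_n = n²π²ℏ²/(2mL²).
E_5 = 5² × π² / (2 × 2.3 × 0.746²) = 96.38.

E = 96.4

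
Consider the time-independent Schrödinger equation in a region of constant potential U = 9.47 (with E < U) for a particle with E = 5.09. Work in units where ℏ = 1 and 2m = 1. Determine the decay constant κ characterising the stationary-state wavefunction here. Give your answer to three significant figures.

κ = 2.09

Since E < U the TISE in this region is ψ'' = κ²ψ with κ = √(2m(U − E))/ℏ.
κ = √(2 × 0.5 × 4.38) = 2.093.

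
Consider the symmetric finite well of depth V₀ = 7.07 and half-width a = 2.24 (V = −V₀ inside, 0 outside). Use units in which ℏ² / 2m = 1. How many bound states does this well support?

The dimensionless depth is z₀ = a√(2mV₀)/ℏ = 2.24 × √(7.070) = 5.956.
The even/odd transcendental equations gain one root per π/2 in z₀, giving N = 1 + ⌊2z₀/π⌋ = 1 + ⌊3.792⌋ = 4.

N = 4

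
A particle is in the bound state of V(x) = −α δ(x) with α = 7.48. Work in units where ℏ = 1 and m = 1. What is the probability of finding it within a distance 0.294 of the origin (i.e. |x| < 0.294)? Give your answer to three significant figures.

The normalised bound state is ψ = √κ e^{−κ|x|} with κ = mα/ℏ² = 7.480.
P(|x| < d) = ∫_{−d}^{d} κ e^{−2κ|x|} dx = 1 − e^{−2κd} = 1 − e^{−4.398} = 0.9877.

P = 0.988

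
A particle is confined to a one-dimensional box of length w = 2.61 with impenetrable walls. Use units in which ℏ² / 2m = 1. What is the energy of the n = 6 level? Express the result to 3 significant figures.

E = 52.2

Requiring ψ(0) = ψ(w) = 0 quantises k = nπ/w, hence E_n = ℏ²k²/2m = n²π²ℏ²/(2mw²).
E_6 = 6² × π² / (2 × 0.5 × 2.61²) = 52.16.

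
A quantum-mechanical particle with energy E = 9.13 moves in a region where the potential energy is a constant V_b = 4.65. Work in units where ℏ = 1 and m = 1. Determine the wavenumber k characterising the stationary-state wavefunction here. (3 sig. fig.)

k = 2.99

With E > V_b the solution is oscillatory, ψ ∝ e^{±ikx} with k = √(2m(E − V_b))/ℏ.
k = √(2 × 1 × 4.48) = 2.993.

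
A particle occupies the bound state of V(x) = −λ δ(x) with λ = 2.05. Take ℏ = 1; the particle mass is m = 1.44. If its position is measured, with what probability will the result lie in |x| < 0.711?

The normalised bound state is ψ = √κ e^{−κ|x|} with κ = mλ/ℏ² = 2.952.
P(|x| < d) = ∫_{−d}^{d} κ e^{−2κ|x|} dx = 1 − e^{−2κd} = 1 − e^{−4.198} = 0.9850.

P = 0.985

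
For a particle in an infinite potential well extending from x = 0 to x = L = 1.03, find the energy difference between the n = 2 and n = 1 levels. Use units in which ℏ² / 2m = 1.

ΔE = 27.9

E_n = n²π²ℏ²/(2mL²), so ΔE = (2² − 1²) π²ℏ²/(2mL²).
ΔE = 3 × π² / (2 × 0.5 × 1.03²) = 27.91.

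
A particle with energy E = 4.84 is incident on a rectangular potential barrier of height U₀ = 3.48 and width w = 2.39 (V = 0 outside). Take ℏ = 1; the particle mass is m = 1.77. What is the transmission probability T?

T = 0.745

Above the barrier the interior wavenumber is k₂ = √(2m(E − U₀))/ℏ = 2.194, giving phase k₂w = 5.244.
Matching at both interfaces gives T⁻¹ = 1 + U₀² sin²(k₂w) / [4E(E − U₀)] = 1.342, hence T = 0.745.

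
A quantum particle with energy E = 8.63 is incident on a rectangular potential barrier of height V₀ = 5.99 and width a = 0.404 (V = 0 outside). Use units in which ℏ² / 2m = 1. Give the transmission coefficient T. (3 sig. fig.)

E > V₀: inside the barrier k₂ = √(2m(E − V₀))/ℏ = 1.625, k₂a = 0.6564.
Matching at both interfaces gives T⁻¹ = 1 + V₀² sin²(k₂a) / [4E(E − V₀)] = 1.147, hence T = 0.872.

T = 0.872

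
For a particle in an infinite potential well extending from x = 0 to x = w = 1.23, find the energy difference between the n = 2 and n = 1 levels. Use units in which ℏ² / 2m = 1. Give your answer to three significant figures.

E_n = n²π²ℏ²/(2mw²), so ΔE = (2² − 1²) π²ℏ²/(2mw²).
ΔE = 3 × π² / (2 × 0.5 × 1.23²) = 19.57.

ΔE = 19.6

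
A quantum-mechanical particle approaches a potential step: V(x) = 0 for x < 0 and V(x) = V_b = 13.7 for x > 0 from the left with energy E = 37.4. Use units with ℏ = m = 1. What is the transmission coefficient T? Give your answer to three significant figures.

T = 0.987

On each side the TISE gives plane waves with k = √(2m(E − V))/ℏ: k₁ = √(2·1·37.4) = 8.649, k₂ = √(2·1·23.7) = 6.885.
Continuity of ψ and ψ′ at the step yields the reflection amplitude r = (k₁ − k₂)/(k₁ + k₂) = 0.1136; thus R = |r|² = 0.01290, T = 0.9871.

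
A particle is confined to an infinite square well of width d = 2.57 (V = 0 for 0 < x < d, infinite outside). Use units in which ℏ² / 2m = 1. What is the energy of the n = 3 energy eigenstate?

E = 13.4

The infinite-well eigenfunctions ψ_n = √(2/d) sin(nπx/d) vanish at both walls, giving E_n = n²π²ℏ²/(2md²).
E_3 = 3² × π² / (2 × 0.5 × 2.57²) = 13.45.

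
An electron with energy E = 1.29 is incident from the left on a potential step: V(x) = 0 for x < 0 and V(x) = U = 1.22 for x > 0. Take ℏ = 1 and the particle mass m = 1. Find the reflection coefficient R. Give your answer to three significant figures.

R = 0.387

On each side the TISE gives plane waves with k = √(2m(E − V))/ℏ: k₁ = √(2·1·1.29) = 1.606, k₂ = √(2·1·0.07) = 0.3742.
Matching ψ and ψ′ at x = 0 gives r = (k₁ − k₂)/(k₁ + k₂), so R = r² = 0.3870 and T = 1 − R = 0.6130.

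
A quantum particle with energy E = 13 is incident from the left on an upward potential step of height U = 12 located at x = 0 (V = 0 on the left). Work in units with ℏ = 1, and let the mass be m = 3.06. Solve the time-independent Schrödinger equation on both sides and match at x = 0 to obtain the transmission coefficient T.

T = 0.680

On each side the TISE gives plane waves with k = √(2m(E − V))/ℏ: k₁ = √(2·3.06·13) = 8.920, k₂ = √(2·3.06·1) = 2.474.
Matching ψ and ψ′ at x = 0 gives r = (k₁ − k₂)/(k₁ + k₂), so R = r² = 0.3201 and T = 1 − R = 0.6799.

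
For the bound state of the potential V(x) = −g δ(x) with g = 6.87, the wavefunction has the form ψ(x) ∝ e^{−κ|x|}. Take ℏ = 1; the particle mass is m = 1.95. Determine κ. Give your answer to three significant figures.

κ = 13.4

Integrating the TISE across x = 0 gives the cusp condition ψ'(0⁺) − ψ'(0⁻) = −(2mg/ℏ²)ψ(0).
With ψ ∝ e^{−κ|x|} this yields −2κ = −2mg/ℏ², so κ = mg/ℏ² = 13.40.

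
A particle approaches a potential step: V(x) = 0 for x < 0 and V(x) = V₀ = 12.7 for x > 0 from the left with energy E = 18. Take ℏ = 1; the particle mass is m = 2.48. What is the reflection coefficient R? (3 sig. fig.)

R = 0.0879

On each side the TISE gives plane waves with k = √(2m(E − V))/ℏ: k₁ = √(2·2.48·18) = 9.449, k₂ = √(2·2.48·5.3) = 5.127.
Matching ψ and ψ′ at x = 0 gives r = (k₁ − k₂)/(k₁ + k₂), so R = r² = 0.08791 and T = 1 − R = 0.9121.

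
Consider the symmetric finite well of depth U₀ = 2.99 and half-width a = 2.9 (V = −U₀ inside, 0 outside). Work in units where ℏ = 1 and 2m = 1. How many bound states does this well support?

N = 4

Define the well-strength parameter z₀ = (a/ℏ)√(2mU₀) = 2.9 × √(2·0.5·2.99) = 5.015.
The even/odd transcendental equations gain one root per π/2 in z₀, giving N = 1 + ⌊2z₀/π⌋ = 1 + ⌊3.192⌋ = 4.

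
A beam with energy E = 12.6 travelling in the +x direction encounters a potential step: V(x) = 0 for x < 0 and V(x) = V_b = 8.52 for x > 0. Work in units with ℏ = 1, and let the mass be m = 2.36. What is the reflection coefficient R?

R = 0.0754

On each side the TISE gives plane waves with k = √(2m(E − V))/ℏ: k₁ = √(2·2.36·12.6) = 7.712, k₂ = √(2·2.36·4.08) = 4.388.
Matching ψ and ψ′ at x = 0 gives r = (k₁ − k₂)/(k₁ + k₂), so R = r² = 0.07544 and T = 1 − R = 0.9246.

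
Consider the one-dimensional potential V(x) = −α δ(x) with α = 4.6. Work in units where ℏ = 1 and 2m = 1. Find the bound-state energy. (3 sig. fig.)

E = -5.29

The bound state is ψ(x) = √κ e^{−κ|x|}. The derivative jump ψ'(0⁺) − ψ'(0⁻) = −(2mα/ℏ²)ψ(0) fixes κ = mα/ℏ² = 2.300.
Then E = −ℏ²κ²/(2m) = −mα²/(2ℏ²) = -5.290.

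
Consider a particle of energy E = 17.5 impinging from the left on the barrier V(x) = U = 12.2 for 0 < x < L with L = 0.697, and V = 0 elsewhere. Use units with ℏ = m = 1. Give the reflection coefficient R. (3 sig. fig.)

R = 0.190

Above the barrier the interior wavenumber is k₂ = √(2m(E − U))/ℏ = 3.256, giving phase k₂L = 2.269.
T = [1 + U² sin²(k₂L) / (4E(E − U))]⁻¹ = 1/1.235 = 0.810.
R = 1 − T = 0.190.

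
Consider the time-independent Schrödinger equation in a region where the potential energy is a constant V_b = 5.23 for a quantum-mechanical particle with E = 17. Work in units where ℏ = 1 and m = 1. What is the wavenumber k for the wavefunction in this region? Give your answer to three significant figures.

k = 4.85

With E > V_b the solution is oscillatory, ψ ∝ e^{±ikx} with k = √(2m(E − V_b))/ℏ.
k = √(2 × 1 × 11.77) = 4.852.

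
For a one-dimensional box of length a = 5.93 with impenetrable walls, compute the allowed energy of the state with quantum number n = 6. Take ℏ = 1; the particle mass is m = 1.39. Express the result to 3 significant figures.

The infinite-well eigenfunctions ψ_n = √(2/a) sin(nπx/a) vanish at both walls, giving E_n = n²π²ℏ²/(2ma²).
E_6 = 6² × π² / (2 × 1.39 × 5.93²) = 3.635.

E = 3.63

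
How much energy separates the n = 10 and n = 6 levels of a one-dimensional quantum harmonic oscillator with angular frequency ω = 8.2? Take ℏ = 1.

ΔE = 32.8

E_n = ℏω(n + ½), so ΔE = (10 − 6) ℏω = 4 × 8.2 = 32.80.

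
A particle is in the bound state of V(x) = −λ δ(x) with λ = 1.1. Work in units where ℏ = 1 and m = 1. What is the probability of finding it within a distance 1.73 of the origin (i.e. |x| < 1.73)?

The normalised bound state is ψ = √κ e^{−κ|x|} with κ = mλ/ℏ² = 1.100.
P(|x| < d) = ∫_{−d}^{d} κ e^{−2κ|x|} dx = 1 − e^{−2κd} = 1 − e^{−3.806} = 0.9778.

P = 0.978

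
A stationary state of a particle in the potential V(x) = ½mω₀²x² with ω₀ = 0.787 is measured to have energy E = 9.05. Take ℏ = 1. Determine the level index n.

n = 11

E_n = ℏω₀(n + ½) ⇒ n = E/(ℏω₀) − ½ = 9.05/0.787 − 0.5 = 10.999 → n = 11.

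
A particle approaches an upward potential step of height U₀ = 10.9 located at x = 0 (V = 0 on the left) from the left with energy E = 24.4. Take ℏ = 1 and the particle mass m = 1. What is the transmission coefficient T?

On each side the TISE gives plane waves with k = √(2m(E − V))/ℏ: k₁ = √(2·1·24.4) = 6.986, k₂ = √(2·1·13.5) = 5.196.
Continuity of ψ and ψ′ at the step yields the reflection amplitude r = (k₁ − k₂)/(k₁ + k₂) = 0.1469; thus R = |r|² = 0.02158, T = 0.9784.

T = 0.978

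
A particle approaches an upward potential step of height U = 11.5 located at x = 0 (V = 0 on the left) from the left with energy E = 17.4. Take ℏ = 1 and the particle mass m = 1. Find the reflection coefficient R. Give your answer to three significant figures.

On each side the TISE gives plane waves with k = √(2m(E − V))/ℏ: k₁ = √(2·1·17.4) = 5.899, k₂ = √(2·1·5.9) = 3.435.
Matching ψ and ψ′ at x = 0 gives r = (k₁ − k₂)/(k₁ + k₂), so R = r² = 0.06968 and T = 1 − R = 0.9303.

R = 0.0697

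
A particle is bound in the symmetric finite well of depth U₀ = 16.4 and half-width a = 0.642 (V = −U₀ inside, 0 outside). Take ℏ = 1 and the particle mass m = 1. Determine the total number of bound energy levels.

N = 3

The dimensionless depth is z₀ = a√(2mU₀)/ℏ = 0.642 × √(32.80) = 3.677.
A new bound state (alternating even/odd) appears each time z₀ passes a multiple of π/2, so N = ⌊2z₀/π⌋ + 1 = ⌊2.341⌋ + 1 = 3.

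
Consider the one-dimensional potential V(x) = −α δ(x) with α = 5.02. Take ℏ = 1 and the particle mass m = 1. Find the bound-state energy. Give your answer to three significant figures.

E = -12.6

The bound state is ψ(x) = √κ e^{−κ|x|}. The derivative jump ψ'(0⁺) − ψ'(0⁻) = −(2mα/ℏ²)ψ(0) fixes κ = mα/ℏ² = 5.020.
Then E = −ℏ²κ²/(2m) = −mα²/(2ℏ²) = -12.60.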